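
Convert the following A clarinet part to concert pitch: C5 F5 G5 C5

A4 D5 E5 A4

The A clarinet sounds a minor third below written, so transpose each written note down a minor third.
C5 to A4
F5 to D5
G5 to E5
C5 to A4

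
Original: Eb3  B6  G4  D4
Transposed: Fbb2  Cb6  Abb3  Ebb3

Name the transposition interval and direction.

down an augmented seventh

Take the first pair: Eb3 → Fbb2. E to F spans 7 letter names, so the interval is some kind of seventh.
Fbb2 to Eb3 is 12 semitones, which makes it an augmented seventh; the second version is lower, so the direction is down.
Checking another pair — D4 → Ebb3 — gives the same interval.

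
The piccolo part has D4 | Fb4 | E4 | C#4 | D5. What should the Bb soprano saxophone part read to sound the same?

E5 Gb5 F#5 D#5 E6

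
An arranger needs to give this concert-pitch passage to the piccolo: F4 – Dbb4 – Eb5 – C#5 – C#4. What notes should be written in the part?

F3 Dbb3 Eb4 C#4 C#3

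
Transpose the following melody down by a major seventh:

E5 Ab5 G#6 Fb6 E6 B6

F4 Bbb4 A5 Gbb5 F5 C6

E5 becomes F4
Ab5 becomes Bbb4
G#6 becomes A5
Fb6 becomes Gbb5
E6 becomes F5
B6 becomes C6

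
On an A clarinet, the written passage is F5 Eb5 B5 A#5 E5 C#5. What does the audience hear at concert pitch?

D5 C5 G#5 F##5 C#5 A#4

The A clarinet sounds a minor third below written, so transpose each written note down a minor third.
F5 to D5
Eb5 to C5
B5 to G#5
A#5 to F##5
E5 to C#5
C#5 to A#4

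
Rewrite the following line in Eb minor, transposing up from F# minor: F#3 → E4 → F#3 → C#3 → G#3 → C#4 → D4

F# minor to Eb minor up is a diminished seventh, so every note moves up by that interval.
F#3 to Eb4
E4 to Db5
F#3 to Eb4
C#3 to Bb3
G#3 to F4
C#4 to Bb4
D4 to Cb5

Eb4 Db5 Eb4 Bb3 F4 Bb4 Cb5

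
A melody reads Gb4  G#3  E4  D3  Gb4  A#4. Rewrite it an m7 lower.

Gb4 → Ab3
G#3 → A#2
E4 → F#3
D3 → E2
Gb4 → Ab3
A#4 → B#3

Ab3 A#2 F#3 E2 Ab3 B#3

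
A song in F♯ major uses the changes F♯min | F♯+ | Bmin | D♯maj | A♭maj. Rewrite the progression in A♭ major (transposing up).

Abmin Ab+ Dbmin Fmaj Cbbmaj

F♯ major up to A♭ major is a diminished third; each chord root moves by that interval while the quality stays the same.
F♯min: root F♯ up a diminished third → Ab, giving Abmin.
F♯+: root F♯ up a diminished third → Ab, giving Ab+.
Bmin: root B up a diminished third → Db, giving Dbmin.
D♯maj: root D♯ up a diminished third → F, giving Fmaj.
A♭maj: root A♭ up a diminished third → Cbb, giving Cbbmaj.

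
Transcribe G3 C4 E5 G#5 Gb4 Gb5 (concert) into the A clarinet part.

Bb3 Eb4 G5 B5 Bbb4 Bbb5

The A clarinet sounds a minor third below written, so the written part must be a minor third above concert — transpose each note up.
G3 → Bb3
C4 → Eb4
E5 → G5
G#5 → B5
Gb4 → Bbb4
Gb5 → Bbb5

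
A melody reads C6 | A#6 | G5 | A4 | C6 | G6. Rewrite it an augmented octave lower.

Cb5 A5 Gb4 Ab3 Cb5 Gb5

An augmented octave down from C6 gives Cb5.
A#6 down an augmented octave is A5.
An augmented octave down from G5 gives Gb4.
A4: an octave down reaches A, and 13 semitones makes it Ab3.
C6 down an augmented octave is Cb5.
An augmented octave down from G6 gives Gb5.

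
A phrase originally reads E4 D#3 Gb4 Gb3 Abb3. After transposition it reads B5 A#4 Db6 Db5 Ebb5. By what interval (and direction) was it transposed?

up a perfect twelfth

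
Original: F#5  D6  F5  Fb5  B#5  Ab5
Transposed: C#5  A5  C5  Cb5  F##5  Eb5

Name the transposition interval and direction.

down a perfect fourth

Take the first pair: F#5 → C#5. F to C spans 4 letter names, so the interval is some kind of fourth.
C#5 to F#5 is 5 semitones, which makes it a perfect fourth; the second version is lower, so the direction is down.
Checking another pair — Ab5 → Eb5 — gives the same interval.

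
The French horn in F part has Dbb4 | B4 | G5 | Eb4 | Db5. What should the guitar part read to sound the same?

First find concert pitch: the French horn in F sounds a perfect fifth below written, so Dbb4 B4 G5 Eb4 Db5 sounds Gbb3 E4 C5 Ab3 Gb4.
Then write for guitar: it sounds a perfect octave below written, so the part must be a perfect octave above concert.
Gbb3 → Gbb4
E4 → E5
C5 → C6
Ab3 → Ab4
Gb4 → Gb5

Gbb4 E5 C6 Ab4 Gb5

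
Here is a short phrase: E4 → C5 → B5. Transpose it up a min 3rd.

E4: a third up reaches G, and 3 semitones makes it G4.
C5: a third up reaches E, and 3 semitones makes it Eb5.
A minor third up from B5 gives D6.

G4 Eb5 D6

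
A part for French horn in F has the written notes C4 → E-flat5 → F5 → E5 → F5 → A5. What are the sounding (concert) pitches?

The French horn in F sounds a perfect fifth below written, so transpose each written note down a perfect fifth.
C4 gives F3
Eb5 gives Ab4
F5 gives Bb4
E5 gives A4
F5 gives Bb4
A5 gives D5

F3 Ab4 Bb4 A4 Bb4 D5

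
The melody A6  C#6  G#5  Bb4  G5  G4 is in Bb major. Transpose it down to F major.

From Bb down to F is a perfect fourth; apply that to each pitch.
A6 becomes E6
C#6 becomes G#5
G#5 becomes D#5
Bb4 becomes F4
G5 becomes D5
G4 becomes D4

E6 G#5 D#5 F4 D5 D4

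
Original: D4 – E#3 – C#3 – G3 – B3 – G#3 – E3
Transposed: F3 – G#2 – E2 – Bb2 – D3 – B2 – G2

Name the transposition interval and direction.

down a major sixth

Take the first pair: D4 → F3. D to F spans 6 letter names, so the interval is some kind of sixth.
F3 to D4 is 9 semitones, which makes it a major sixth; the second version is lower, so the direction is down.
Checking another pair — E3 → G2 — gives the same interval.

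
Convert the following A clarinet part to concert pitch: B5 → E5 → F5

G#5 C#5 D5

Written C4 on the A clarinet sounds as A3, a minor third lower; apply that shift to every note.
B5 to G#5
E5 to C#5
F5 to D5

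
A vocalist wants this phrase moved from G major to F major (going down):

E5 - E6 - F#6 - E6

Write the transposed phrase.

D5 D6 E6 D6

From G down to F is a major second; apply that to each pitch.
E5 to D5
E6 to D6
F#6 to E6
E6 to D6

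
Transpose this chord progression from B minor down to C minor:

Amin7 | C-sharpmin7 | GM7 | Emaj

Bbmin7 Dmin7 AbM7 Fmaj

B minor down to C minor is a major seventh; each chord root moves by that interval while the quality stays the same.
Amin7: root A down a major seventh → Bb, giving Bbmin7.
C-sharpmin7: root C-sharp down a major seventh → D, giving Dmin7.
GM7: root G down a major seventh → Ab, giving AbM7.
Emaj: root E down a major seventh → F, giving Fmaj.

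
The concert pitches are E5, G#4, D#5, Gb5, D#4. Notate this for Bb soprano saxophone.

Written C4 sounds as Bb3 on the Bb soprano saxophone, so concert pitches are written a major second up.
E5 to F#5
G#4 to A#4
D#5 to E#5
Gb5 to Ab5
D#4 to E#4

F#5 A#4 E#5 Ab5 E#4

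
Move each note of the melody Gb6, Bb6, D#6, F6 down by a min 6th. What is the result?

Gb6: a sixth down reaches B, and 8 semitones makes it Bb5.
Bb6: a sixth down reaches D, and 8 semitones makes it D6.
A minor sixth down from D#6 gives F##5.
A minor sixth down from F6 gives A5.

Bb5 D6 F##5 A5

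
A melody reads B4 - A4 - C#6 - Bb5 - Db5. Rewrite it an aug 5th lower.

Eb4 Db4 F5 Ebb5 Gbb4

B4 to Eb4
A4 to Db4
C#6 to F5
Bb5 to Ebb5
Db5 to Gbb4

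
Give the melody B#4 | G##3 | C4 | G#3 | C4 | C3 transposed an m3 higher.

B#4 -> D#5
G##3 -> B#3
C4 -> Eb4
G#3 -> B3
C4 -> Eb4
C3 -> Eb3

D#5 B#3 Eb4 B3 Eb4 Eb3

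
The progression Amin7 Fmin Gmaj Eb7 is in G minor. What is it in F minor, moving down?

Gmin7 Ebmin Fmaj Db7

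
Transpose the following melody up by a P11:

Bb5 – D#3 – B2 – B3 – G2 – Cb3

Eb7 G#4 E4 E5 C4 Fb4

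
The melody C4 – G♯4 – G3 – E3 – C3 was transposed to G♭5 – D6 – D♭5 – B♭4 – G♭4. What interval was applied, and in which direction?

Take the first pair: C4 → Gb5. C to G spans 12 letter names, so the interval is some kind of twelfth.
C4 to Gb5 is 18 semitones, which makes it a diminished twelfth; the second version is higher, so the direction is up.
Checking another pair — C3 → Gb4 — gives the same interval.

up a diminished twelfth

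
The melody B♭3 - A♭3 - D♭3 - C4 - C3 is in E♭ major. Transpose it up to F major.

From E♭ up to F is a major second; apply that to each pitch.
Bb3 gives C4
Ab3 gives Bb3
Db3 gives Eb3
C4 gives D4
C3 gives D3

C4 Bb3 Eb3 D4 D3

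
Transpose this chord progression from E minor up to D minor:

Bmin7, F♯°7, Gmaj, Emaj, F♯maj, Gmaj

E minor up to D minor is a minor seventh; each chord root moves by that interval while the quality stays the same.
Bmin7: root B up a minor seventh → A, giving Amin7.
F♯°7: root F♯ up a minor seventh → E, giving E°7.
Gmaj: root G up a minor seventh → F, giving Fmaj.
Emaj: root E up a minor seventh → D, giving Dmaj.
F♯maj: root F♯ up a minor seventh → E, giving Emaj.
Gmaj: root G up a minor seventh → F, giving Fmaj.

Amin7 E°7 Fmaj Dmaj Emaj Fmaj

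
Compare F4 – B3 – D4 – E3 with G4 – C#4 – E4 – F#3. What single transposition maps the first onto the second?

up a major second

From F4 to G4 is 2 letter names — a second of some quality.
F4 to G4 is 2 semitones, which makes it a major second; the second version is higher, so the direction is up.
Checking another pair — E3 → F#3 — gives the same interval.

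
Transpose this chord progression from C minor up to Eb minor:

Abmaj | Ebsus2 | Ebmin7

C minor up to Eb minor is a minor third; each chord root moves by that interval while the quality stays the same.
Abmaj: root Ab up a minor third → Cb, giving Cbmaj.
Ebsus2: root Eb up a minor third → Gb, giving Gbsus2.
Ebmin7: root Eb up a minor third → Gb, giving Gbmin7.

Cbmaj Gbsus2 Gbmin7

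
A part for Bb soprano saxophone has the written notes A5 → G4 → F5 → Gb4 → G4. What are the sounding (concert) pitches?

The Bb soprano saxophone sounds a major second below written, so transpose each written note down a major second.
A5 becomes G5
G4 becomes F4
F5 becomes Eb5
Gb4 becomes Fb4
G4 becomes F4

G5 F4 Eb5 Fb4 F4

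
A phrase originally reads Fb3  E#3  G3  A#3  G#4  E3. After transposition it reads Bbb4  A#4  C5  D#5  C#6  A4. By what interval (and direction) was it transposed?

up a perfect eleventh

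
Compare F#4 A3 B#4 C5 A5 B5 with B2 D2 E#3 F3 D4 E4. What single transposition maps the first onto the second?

down a perfect twelfth

From F#4 to B2 is 12 letter names — a twelfth of some quality.
B2 to F#4 is 19 semitones, which makes it a perfect twelfth; the second version is lower, so the direction is down.
Checking another pair — B5 → E4 — gives the same interval.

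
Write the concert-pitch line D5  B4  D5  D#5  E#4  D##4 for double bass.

Written C4 sounds as C3 on the double bass, so concert pitches are written a perfect octave up.
D5 → D6
B4 → B5
D5 → D6
D#5 → D#6
E#4 → E#5
D##4 → D##5

D6 B5 D6 D#6 E#5 D##5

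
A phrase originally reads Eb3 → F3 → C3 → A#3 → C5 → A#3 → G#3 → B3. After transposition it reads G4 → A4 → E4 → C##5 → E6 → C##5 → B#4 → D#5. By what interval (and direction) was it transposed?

Take the first pair: Eb3 → G4. E to G spans 10 letter names, so the interval is some kind of tenth.
Eb3 to G4 is 16 semitones, which makes it a major tenth; the second version is higher, so the direction is up.
Checking another pair — B3 → D#5 — gives the same interval.

up a major tenth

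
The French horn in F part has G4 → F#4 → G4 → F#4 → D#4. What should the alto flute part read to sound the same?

F4 E4 F4 E4 C#4

First find concert pitch: the French horn in F sounds a perfect fifth below written, so G4 F#4 G4 F#4 D#4 sounds C4 B3 C4 B3 G#3.
Then write for alto flute: it sounds a perfect fourth below written, so the part must be a perfect fourth above concert.
C4 → F4
B3 → E4
C4 → F4
B3 → E4
G#3 → C#4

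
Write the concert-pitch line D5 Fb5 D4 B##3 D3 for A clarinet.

The A clarinet sounds a minor third below written, so the written part must be a minor third above concert — transpose each note up.
D5 → F5
Fb5 → Abb5
D4 → F4
B##3 → D##4
D3 → F3

F5 Abb5 F4 D##4 F3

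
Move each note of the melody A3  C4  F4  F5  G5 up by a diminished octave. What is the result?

A3 -> Ab4
C4 -> Cb5
F4 -> Fb5
F5 -> Fb6
G5 -> Gb6

Ab4 Cb5 Fb5 Fb6 Gb6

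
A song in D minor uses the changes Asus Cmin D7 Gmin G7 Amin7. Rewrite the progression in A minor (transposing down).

Esus Gmin A7 Dmin D7 Emin7

D minor down to A minor is a perfect fourth; each chord root moves by that interval while the quality stays the same.
Asus: root A down a perfect fourth → E, giving Esus.
Cmin: root C down a perfect fourth → G, giving Gmin.
D7: root D down a perfect fourth → A, giving A7.
Gmin: root G down a perfect fourth → D, giving Dmin.
G7: root G down a perfect fourth → D, giving D7.
Amin7: root A down a perfect fourth → E, giving Emin7.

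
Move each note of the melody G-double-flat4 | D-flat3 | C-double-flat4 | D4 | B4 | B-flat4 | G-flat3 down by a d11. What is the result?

A diminished eleventh down from Gbb4 gives Db3.
Db3: an eleventh down reaches A, and 16 semitones makes it A1.
Cbb4: an eleventh down reaches G, and 16 semitones makes it Gb2.
D4 down a diminished eleventh is A#2.
B4: an eleventh down reaches F, and 16 semitones makes it F##3.
A diminished eleventh down from Bb4 gives F#3.
Gb3 down a diminished eleventh is D2.

Db3 A1 Gb2 A#2 F##3 F#3 D2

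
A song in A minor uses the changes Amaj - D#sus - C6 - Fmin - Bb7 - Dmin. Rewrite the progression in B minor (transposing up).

Bmaj E#sus D6 Gmin C7 Emin

A minor up to B minor is a major second; each chord root moves by that interval while the quality stays the same.
Amaj: root A up a major second → B, giving Bmaj.
D#sus: root D# up a major second → E#, giving E#sus.
C6: root C up a major second → D, giving D6.
Fmin: root F up a major second → G, giving Gmin.
Bb7: root Bb up a major second → C, giving C7.
Dmin: root D up a major second → E, giving Emin.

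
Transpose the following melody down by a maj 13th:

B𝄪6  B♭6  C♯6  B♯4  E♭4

D##5 Db5 E4 D#3 Gb2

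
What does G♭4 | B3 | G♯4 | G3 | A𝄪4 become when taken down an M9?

Gb4 gives Fb3
B3 gives A2
G#4 gives F#3
G3 gives F2
A##4 gives G##3

Fb3 A2 F#3 F2 G##3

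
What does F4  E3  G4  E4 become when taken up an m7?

Eb5 D4 F5 D5

A minor seventh up from F4 gives Eb5.
A minor seventh up from E3 gives D4.
G4 up a minor seventh is F5.
E4 up a minor seventh is D5.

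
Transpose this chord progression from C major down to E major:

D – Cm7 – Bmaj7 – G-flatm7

F# Em7 D#maj7 Bbm7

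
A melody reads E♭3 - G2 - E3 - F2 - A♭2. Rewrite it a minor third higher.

Gb3 Bb2 G3 Ab2 Cb3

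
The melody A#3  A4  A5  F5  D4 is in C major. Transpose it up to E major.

C##4 C#5 C#6 A5 F#4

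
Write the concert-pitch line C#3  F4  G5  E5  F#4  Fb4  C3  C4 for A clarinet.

Written C4 sounds as A3 on the A clarinet, so concert pitches are written a minor third up.
C#3 to E3
F4 to Ab4
G5 to Bb5
E5 to G5
F#4 to A4
Fb4 to Abb4
C3 to Eb3
C4 to Eb4

E3 Ab4 Bb5 G5 A4 Abb4 Eb3 Eb4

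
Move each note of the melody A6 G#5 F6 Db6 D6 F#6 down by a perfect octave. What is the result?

A perfect octave down from A6 gives A5.
A perfect octave down from G#5 gives G#4.
F6 down a perfect octave is F5.
A perfect octave down from Db6 gives Db5.
D6: an octave down reaches D, and 12 semitones makes it D5.
F#6: an octave down reaches F, and 12 semitones makes it F#5.

A5 G#4 F5 Db5 D5 F#5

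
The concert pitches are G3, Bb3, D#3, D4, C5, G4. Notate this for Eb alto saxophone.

The Eb alto saxophone sounds a major sixth below written, so the written part must be a major sixth above concert — transpose each note up.
G3 → E4
Bb3 → G4
D#3 → B#3
D4 → B4
C5 → A5
G4 → E5

E4 G4 B#3 B4 A5 E5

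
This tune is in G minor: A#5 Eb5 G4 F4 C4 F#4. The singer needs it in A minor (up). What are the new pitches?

B#5 F5 A4 G4 D4 G#4

G minor to A minor up is a major second, so every note moves up by that interval.
A#5 gives B#5
Eb5 gives F5
G4 gives A4
F4 gives G4
C4 gives D4
F#4 gives G#4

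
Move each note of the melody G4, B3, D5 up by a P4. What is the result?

G4 up a perfect fourth is C5.
B3 up a perfect fourth is E4.
A perfect fourth up from D5 gives G5.

C5 E4 G5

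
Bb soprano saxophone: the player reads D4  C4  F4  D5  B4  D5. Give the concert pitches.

The Bb soprano saxophone sounds a major second below written, so transpose each written note down a major second.
D4 → C4
C4 → Bb3
F4 → Eb4
D5 → C5
B4 → A4
D5 → C5

C4 Bb3 Eb4 C5 A4 C5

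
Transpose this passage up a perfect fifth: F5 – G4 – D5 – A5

C6 D5 A5 E6

F5 to C6
G4 to D5
D5 to A5
A5 to E6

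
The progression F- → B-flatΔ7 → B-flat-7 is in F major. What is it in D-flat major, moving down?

Db- GbΔ7 Gb-7

F major down to D-flat major is a major third; each chord root moves by that interval while the quality stays the same.
F-: root F down a major third → Db, giving Db-.
B-flatΔ7: root B-flat down a major third → Gb, giving GbΔ7.
B-flat-7: root B-flat down a major third → Gb, giving Gb-7.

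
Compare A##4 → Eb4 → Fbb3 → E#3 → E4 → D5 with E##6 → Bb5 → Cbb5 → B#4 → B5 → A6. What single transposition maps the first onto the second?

Take the first pair: A##4 → E##6. A to E spans 12 letter names, so the interval is some kind of twelfth.
A##4 to E##6 is 19 semitones, which makes it a perfect twelfth; the second version is higher, so the direction is up.
Checking another pair — D5 → A6 — gives the same interval.

up a perfect twelfth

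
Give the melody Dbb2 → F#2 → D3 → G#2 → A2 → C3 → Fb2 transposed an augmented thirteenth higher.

Bb3 D##4 B#4 E##4 F##4 A#4 D4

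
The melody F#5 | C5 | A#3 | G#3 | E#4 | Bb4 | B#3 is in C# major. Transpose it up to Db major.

Gb5 Dbb5 Bb3 Ab3 F4 Cbb5 C4

From C# up to Db is a diminished second; apply that to each pitch.
F#5 gives Gb5
C5 gives Dbb5
A#3 gives Bb3
G#3 gives Ab3
E#4 gives F4
Bb4 gives Cbb5
B#3 gives C4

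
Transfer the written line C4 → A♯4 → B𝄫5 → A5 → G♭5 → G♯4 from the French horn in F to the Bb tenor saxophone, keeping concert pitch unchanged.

G4 E#5 Fb6 E6 Db6 D#5

First find concert pitch: the French horn in F sounds a perfect fifth below written, so C4 A♯4 B𝄫5 A5 G♭5 G♯4 sounds F3 D#4 Ebb5 D5 Cb5 C#4.
Then write for Bb tenor saxophone: it sounds a major ninth below written, so the part must be a major ninth above concert.
F3 → G4
D#4 → E#5
Ebb5 → Fb6
D5 → E6
Cb5 → Db6
C#4 → D#5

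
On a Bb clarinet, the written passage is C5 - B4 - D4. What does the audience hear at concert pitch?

Bb4 A4 C4

Written C4 on the Bb clarinet sounds as Bb3, a major second lower; apply that shift to every note.
C5 → Bb4
B4 → A4
D4 → C4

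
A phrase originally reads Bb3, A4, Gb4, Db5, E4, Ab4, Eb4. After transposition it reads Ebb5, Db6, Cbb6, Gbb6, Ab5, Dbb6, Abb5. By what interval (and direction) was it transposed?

up a diminished eleventh

Take the first pair: Bb3 → Ebb5. B to E spans 11 letter names, so the interval is some kind of eleventh.
Bb3 to Ebb5 is 16 semitones, which makes it a diminished eleventh; the second version is higher, so the direction is up.
Checking another pair — Eb4 → Abb5 — gives the same interval.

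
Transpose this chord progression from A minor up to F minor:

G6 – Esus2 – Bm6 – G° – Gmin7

Eb6 Csus2 Gm6 Eb° Ebmin7

A minor up to F minor is a minor sixth; each chord root moves by that interval while the quality stays the same.
G6: root G up a minor sixth → Eb, giving Eb6.
Esus2: root E up a minor sixth → C, giving Csus2.
Bm6: root B up a minor sixth → G, giving Gm6.
G°: root G up a minor sixth → Eb, giving Eb°.
Gmin7: root G up a minor sixth → Eb, giving Ebmin7.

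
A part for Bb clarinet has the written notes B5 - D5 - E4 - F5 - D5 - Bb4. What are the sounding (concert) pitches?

Written C4 on the Bb clarinet sounds as Bb3, a major second lower; apply that shift to every note.
B5 gives A5
D5 gives C5
E4 gives D4
F5 gives Eb5
D5 gives C5
Bb4 gives Ab4

A5 C5 D4 Eb5 C5 Ab4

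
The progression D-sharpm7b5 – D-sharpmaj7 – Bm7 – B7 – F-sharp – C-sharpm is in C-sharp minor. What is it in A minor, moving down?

C-sharp minor down to A minor is a major third; each chord root moves by that interval while the quality stays the same.
D-sharpm7b5: root D-sharp down a major third → B, giving Bm7b5.
D-sharpmaj7: root D-sharp down a major third → B, giving Bmaj7.
Bm7: root B down a major third → G, giving Gm7.
B7: root B down a major third → G, giving G7.
F-sharp: root F-sharp down a major third → D, giving D.
C-sharpm: root C-sharp down a major third → A, giving Am.

Bm7b5 Bmaj7 Gm7 G7 D Am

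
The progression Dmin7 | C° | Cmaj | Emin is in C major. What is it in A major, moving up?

C major up to A major is a major sixth; each chord root moves by that interval while the quality stays the same.
Dmin7: root D up a major sixth → B, giving Bmin7.
C°: root C up a major sixth → A, giving A°.
Cmaj: root C up a major sixth → A, giving Amaj.
Emin: root E up a major sixth → C#, giving C#min.

Bmin7 A° Amaj C#min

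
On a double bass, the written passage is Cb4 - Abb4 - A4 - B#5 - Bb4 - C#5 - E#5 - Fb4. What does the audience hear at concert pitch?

Cb3 Abb3 A3 B#4 Bb3 C#4 E#4 Fb3

The double bass sounds a perfect octave below written, so transpose each written note down a perfect octave.
Cb4 -> Cb3
Abb4 -> Abb3
A4 -> A3
B#5 -> B#4
Bb4 -> Bb3
C#5 -> C#4
E#5 -> E#4
Fb4 -> Fb3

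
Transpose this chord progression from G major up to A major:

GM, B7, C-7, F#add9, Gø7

G major up to A major is a major second; each chord root moves by that interval while the quality stays the same.
GM: root G up a major second → A, giving AM.
B7: root B up a major second → C#, giving C#7.
C-7: root C up a major second → D, giving D-7.
F#add9: root F# up a major second → G#, giving G#add9.
Gø7: root G up a major second → A, giving Aø7.

AM C#7 D-7 G#add9 Aø7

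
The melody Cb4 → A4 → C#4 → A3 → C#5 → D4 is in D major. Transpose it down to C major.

Bbb3 G4 B3 G3 B4 C4

D major to C major down is a major second, so every note moves down by that interval.
Cb4 gives Bbb3
A4 gives G4
C#4 gives B3
A3 gives G3
C#5 gives B4
D4 gives C4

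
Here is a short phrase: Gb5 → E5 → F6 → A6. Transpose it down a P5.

Gb5 -> Cb5
E5 -> A4
F6 -> Bb5
A6 -> D6

Cb5 A4 Bb5 D6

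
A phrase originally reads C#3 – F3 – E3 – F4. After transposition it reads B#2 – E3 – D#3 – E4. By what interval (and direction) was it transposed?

From C#3 to B#2 is 2 letter names — a second of some quality.
B#2 to C#3 is 1 semitone, which makes it a minor second; the second version is lower, so the direction is down.
Checking another pair — F4 → E4 — gives the same interval.

down a minor second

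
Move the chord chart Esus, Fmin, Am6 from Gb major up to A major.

F##sus G#min B#m6

Gb major up to A major is an augmented second; each chord root moves by that interval while the quality stays the same.
Esus: root E up an augmented second → F##, giving F##sus.
Fmin: root F up an augmented second → G#, giving G#min.
Am6: root A up an augmented second → B#, giving B#m6.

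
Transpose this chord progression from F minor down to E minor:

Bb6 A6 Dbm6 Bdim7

A6 G#6 Cm6 A#dim7

F minor down to E minor is a minor second; each chord root moves by that interval while the quality stays the same.
Bb6: root Bb down a minor second → A, giving A6.
A6: root A down a minor second → G#, giving G#6.
Dbm6: root Db down a minor second → C, giving Cm6.
Bdim7: root B down a minor second → A#, giving A#dim7.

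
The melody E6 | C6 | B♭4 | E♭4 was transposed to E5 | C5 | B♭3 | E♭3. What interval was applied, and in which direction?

down a perfect octave

Take the first pair: E6 → E5. E to E spans 8 letter names, so the interval is some kind of octave.
E5 to E6 is 12 semitones, which makes it a perfect octave; the second version is lower, so the direction is down.
Checking another pair — Eb4 → Eb3 — gives the same interval.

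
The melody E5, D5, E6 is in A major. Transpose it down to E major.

B4 A4 B5

A major to E major down is a perfect fourth, so every note moves down by that interval.
E5 → B4
D5 → A4
E6 → B5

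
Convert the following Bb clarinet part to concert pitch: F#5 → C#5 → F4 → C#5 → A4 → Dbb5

E5 B4 Eb4 B4 G4 Cbb5

Written C4 on the Bb clarinet sounds as Bb3, a major second lower; apply that shift to every note.
F#5 gives E5
C#5 gives B4
F4 gives Eb4
C#5 gives B4
A4 gives G4
Dbb5 gives Cbb5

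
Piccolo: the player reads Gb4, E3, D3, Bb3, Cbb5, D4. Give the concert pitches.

Gb5 E4 D4 Bb4 Cbb6 D5

The piccolo sounds a perfect octave above written, so transpose each written note up a perfect octave.
Gb4 → Gb5
E3 → E4
D3 → D4
Bb3 → Bb4
Cbb5 → Cbb6
D4 → D5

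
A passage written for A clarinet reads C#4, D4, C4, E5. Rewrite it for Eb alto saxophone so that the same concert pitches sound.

F##4 G#4 F#4 A#5

First find concert pitch: the A clarinet sounds a minor third below written, so C#4 D4 C4 E5 sounds A#3 B3 A3 C#5.
Then write for Eb alto saxophone: it sounds a major sixth below written, so the part must be a major sixth above concert.
A#3 → F##4
B3 → G#4
A3 → F#4
C#5 → A#5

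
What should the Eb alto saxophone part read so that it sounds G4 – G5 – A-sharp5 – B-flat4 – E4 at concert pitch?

E5 E6 F##6 G5 C#5

The Eb alto saxophone sounds a major sixth below written, so the written part must be a major sixth above concert — transpose each note up.
G4 → E5
G5 → E6
A#5 → F##6
Bb4 → G5
E4 → C#5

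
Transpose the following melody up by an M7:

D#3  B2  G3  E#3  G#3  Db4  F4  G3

C##4 A#3 F#4 D##4 F##4 C5 E5 F#4

D#3 up a major seventh is C##4.
B2: a seventh up reaches A, and 11 semitones makes it A#3.
A major seventh up from G3 gives F#4.
E#3 up a major seventh is D##4.
A major seventh up from G#3 gives F##4.
Db4: a seventh up reaches C, and 11 semitones makes it C5.
F4 up a major seventh is E5.
G3: a seventh up reaches F, and 11 semitones makes it F#4.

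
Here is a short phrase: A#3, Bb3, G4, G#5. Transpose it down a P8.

A#3 down a perfect octave is A#2.
A perfect octave down from Bb3 gives Bb2.
G4: an octave down reaches G, and 12 semitones makes it G3.
A perfect octave down from G#5 gives G#4.

A#2 Bb2 G3 G#4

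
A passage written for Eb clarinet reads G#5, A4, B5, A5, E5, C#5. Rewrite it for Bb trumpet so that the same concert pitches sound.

C#6 D5 E6 D6 A5 F#5

First find concert pitch: the Eb clarinet sounds a minor third above written, so G#5 A4 B5 A5 E5 C#5 sounds B5 C5 D6 C6 G5 E5.
Then write for Bb trumpet: it sounds a major second below written, so the part must be a major second above concert.
B5 → C#6
C5 → D5
D6 → E6
C6 → D6
G5 → A5
E5 → F#5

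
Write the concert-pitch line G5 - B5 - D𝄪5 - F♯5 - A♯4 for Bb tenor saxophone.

A6 C#7 E##6 G#6 B#5

Written C4 sounds as Bb2 on the Bb tenor saxophone, so concert pitches are written a major ninth up.
G5 to A6
B5 to C#7
D##5 to E##6
F#5 to G#6
A#4 to B#5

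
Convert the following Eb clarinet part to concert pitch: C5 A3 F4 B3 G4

Eb5 C4 Ab4 D4 Bb4

The Eb clarinet sounds a minor third above written, so transpose each written note up a minor third.
C5 → Eb5
A3 → C4
F4 → Ab4
B3 → D4
G4 → Bb4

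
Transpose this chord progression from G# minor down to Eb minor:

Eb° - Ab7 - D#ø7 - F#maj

G# minor down to Eb minor is an augmented third; each chord root moves by that interval while the quality stays the same.
Eb°: root Eb down an augmented third → Cbb, giving Cbb°.
Ab7: root Ab down an augmented third → Fbb, giving Fbb7.
D#ø7: root D# down an augmented third → Bb, giving Bbø7.
F#maj: root F# down an augmented third → Db, giving Dbmaj.

Cbb° Fbb7 Bbø7 Dbmaj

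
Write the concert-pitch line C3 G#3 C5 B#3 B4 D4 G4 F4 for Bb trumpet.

D3 A#3 D5 C##4 C#5 E4 A4 G4

Written C4 sounds as Bb3 on the Bb trumpet, so concert pitches are written a major second up.
C3 -> D3
G#3 -> A#3
C5 -> D5
B#3 -> C##4
B4 -> C#5
D4 -> E4
G4 -> A4
F4 -> G4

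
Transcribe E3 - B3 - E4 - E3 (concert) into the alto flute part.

The alto flute sounds a perfect fourth below written, so the written part must be a perfect fourth above concert — transpose each note up.
E3 gives A3
B3 gives E4
E4 gives A4
E3 gives A3

A3 E4 A4 A3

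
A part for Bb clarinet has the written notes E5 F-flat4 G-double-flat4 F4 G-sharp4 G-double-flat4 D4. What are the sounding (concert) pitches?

D5 Ebb4 Fbb4 Eb4 F#4 Fbb4 C4

The Bb clarinet sounds a major second below written, so transpose each written note down a major second.
E5 → D5
Fb4 → Ebb4
Gbb4 → Fbb4
F4 → Eb4
G#4 → F#4
Gbb4 → Fbb4
D4 → C4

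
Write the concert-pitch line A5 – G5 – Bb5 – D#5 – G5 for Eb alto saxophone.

F#6 E6 G6 B#5 E6

The Eb alto saxophone sounds a major sixth below written, so the written part must be a major sixth above concert — transpose each note up.
A5 becomes F#6
G5 becomes E6
Bb5 becomes G6
D#5 becomes B#5
G5 becomes E6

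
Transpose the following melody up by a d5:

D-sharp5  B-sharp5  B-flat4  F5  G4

A5 F#6 Fb5 Cb6 Db5

A diminished fifth up from D#5 gives A5.
A diminished fifth up from B#5 gives F#6.
A diminished fifth up from Bb4 gives Fb5.
F5 up a diminished fifth is Cb6.
A diminished fifth up from G4 gives Db5.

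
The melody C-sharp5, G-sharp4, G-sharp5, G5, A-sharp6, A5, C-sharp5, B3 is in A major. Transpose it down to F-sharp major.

A#4 E#4 E#5 E5 F##6 F#5 A#4 G#3

From A down to F-sharp is a minor third; apply that to each pitch.
C#5 to A#4
G#4 to E#4
G#5 to E#5
G5 to E5
A#6 to F##6
A5 to F#5
C#5 to A#4
B3 to G#3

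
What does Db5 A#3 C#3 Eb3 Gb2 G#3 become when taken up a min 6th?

Bbb5 F#4 A3 Cb4 Ebb3 E4

Db5 becomes Bbb5
A#3 becomes F#4
C#3 becomes A3
Eb3 becomes Cb4
Gb2 becomes Ebb3
G#3 becomes E4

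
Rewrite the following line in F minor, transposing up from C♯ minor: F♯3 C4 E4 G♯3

Bb3 Fb4 Ab4 C4

C♯ minor to F minor up is a diminished fourth, so every note moves up by that interval.
F#3 to Bb3
C4 to Fb4
E4 to Ab4
G#3 to C4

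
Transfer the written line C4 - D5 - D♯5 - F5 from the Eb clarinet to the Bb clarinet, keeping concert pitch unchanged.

F4 G5 G#5 Bb5

First find concert pitch: the Eb clarinet sounds a minor third above written, so C4 D5 D♯5 F5 sounds Eb4 F5 F#5 Ab5.
Then write for Bb clarinet: it sounds a major second below written, so the part must be a major second above concert.
Eb4 → F4
F5 → G5
F#5 → G#5
Ab5 → Bb5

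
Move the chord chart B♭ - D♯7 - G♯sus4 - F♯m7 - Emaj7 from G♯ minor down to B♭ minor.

Dbb F7 Bbsus4 Abm7 Gbmaj7

G♯ minor down to B♭ minor is an augmented sixth; each chord root moves by that interval while the quality stays the same.
B♭: root B♭ down an augmented sixth → Dbb, giving Dbb.
D♯7: root D♯ down an augmented sixth → F, giving F7.
G♯sus4: root G♯ down an augmented sixth → Bb, giving Bbsus4.
F♯m7: root F♯ down an augmented sixth → Ab, giving Abm7.
Emaj7: root E down an augmented sixth → Gb, giving Gbmaj7.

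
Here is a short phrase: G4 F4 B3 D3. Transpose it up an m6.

G4 → Eb5
F4 → Db5
B3 → G4
D3 → Bb3

Eb5 Db5 G4 Bb3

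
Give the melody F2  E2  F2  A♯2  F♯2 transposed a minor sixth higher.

Db3 C3 Db3 F#3 D3

F2 → Db3
E2 → C3
F2 → Db3
A#2 → F#3
F#2 → D3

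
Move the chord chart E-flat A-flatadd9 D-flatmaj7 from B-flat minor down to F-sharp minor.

B-flat minor down to F-sharp minor is a diminished fourth; each chord root moves by that interval while the quality stays the same.
E-flat: root E-flat down a diminished fourth → B, giving B.
A-flatadd9: root A-flat down a diminished fourth → E, giving Eadd9.
D-flatmaj7: root D-flat down a diminished fourth → A, giving Amaj7.

B Eadd9 Amaj7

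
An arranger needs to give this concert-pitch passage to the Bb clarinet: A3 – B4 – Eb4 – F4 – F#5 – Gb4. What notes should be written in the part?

The Bb clarinet sounds a major second below written, so the written part must be a major second above concert — transpose each note up.
A3 to B3
B4 to C#5
Eb4 to F4
F4 to G4
F#5 to G#5
Gb4 to Ab4

B3 C#5 F4 G4 G#5 Ab4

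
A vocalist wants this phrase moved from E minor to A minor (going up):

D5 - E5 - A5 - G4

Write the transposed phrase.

G5 A5 D6 C5

E minor to A minor up is a perfect fourth, so every note moves up by that interval.
D5 becomes G5
E5 becomes A5
A5 becomes D6
G4 becomes C5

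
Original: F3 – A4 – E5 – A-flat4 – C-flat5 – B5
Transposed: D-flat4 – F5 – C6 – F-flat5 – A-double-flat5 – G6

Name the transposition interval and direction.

From F3 to Db4 is 6 letter names — a sixth of some quality.
F3 to Db4 is 8 semitones, which makes it a minor sixth; the second version is higher, so the direction is up.
Checking another pair — B5 → G6 — gives the same interval.

up a minor sixth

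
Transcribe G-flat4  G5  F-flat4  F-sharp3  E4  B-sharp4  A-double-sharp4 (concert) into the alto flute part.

Written C4 sounds as G3 on the alto flute, so concert pitches are written a perfect fourth up.
Gb4 gives Cb5
G5 gives C6
Fb4 gives Bbb4
F#3 gives B3
E4 gives A4
B#4 gives E#5
A##4 gives D##5

Cb5 C6 Bbb4 B3 A4 E#5 D##5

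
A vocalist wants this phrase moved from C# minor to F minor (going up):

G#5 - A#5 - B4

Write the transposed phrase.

From C# up to F is a diminished fourth; apply that to each pitch.
G#5 -> C6
A#5 -> D6
B4 -> Eb5

C6 D6 Eb5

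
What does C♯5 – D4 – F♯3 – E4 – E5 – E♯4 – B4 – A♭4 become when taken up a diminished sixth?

Ab5 Bbb4 Db4 Cb5 Cb6 C5 Gb5 Fbb5

A diminished sixth up from C#5 gives Ab5.
D4 up a diminished sixth is Bbb4.
F#3 up a diminished sixth is Db4.
E4: a sixth up reaches C, and 7 semitones makes it Cb5.
E5: a sixth up reaches C, and 7 semitones makes it Cb6.
A diminished sixth up from E#4 gives C5.
B4 up a diminished sixth is Gb5.
Ab4 up a diminished sixth is Fbb5.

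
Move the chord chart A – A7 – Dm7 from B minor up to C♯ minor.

B B7 Em7

B minor up to C♯ minor is a major second; each chord root moves by that interval while the quality stays the same.
A: root A up a major second → B, giving B.
A7: root A up a major second → B, giving B7.
Dm7: root D up a major second → E, giving Em7.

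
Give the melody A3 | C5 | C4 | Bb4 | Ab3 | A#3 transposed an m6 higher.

F4 Ab5 Ab4 Gb5 Fb4 F#4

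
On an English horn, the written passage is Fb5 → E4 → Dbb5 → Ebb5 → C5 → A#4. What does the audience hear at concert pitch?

Bbb4 A3 Gbb4 Abb4 F4 D#4

The English horn sounds a perfect fifth below written, so transpose each written note down a perfect fifth.
Fb5 becomes Bbb4
E4 becomes A3
Dbb5 becomes Gbb4
Ebb5 becomes Abb4
C5 becomes F4
A#4 becomes D#4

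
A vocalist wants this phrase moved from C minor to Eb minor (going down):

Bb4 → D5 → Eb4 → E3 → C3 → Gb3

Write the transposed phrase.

C minor to Eb minor down is a major sixth, so every note moves down by that interval.
Bb4 becomes Db4
D5 becomes F4
Eb4 becomes Gb3
E3 becomes G2
C3 becomes Eb2
Gb3 becomes Bbb2

Db4 F4 Gb3 G2 Eb2 Bbb2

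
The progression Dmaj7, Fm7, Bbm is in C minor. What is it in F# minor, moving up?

G#maj7 Bm7 Em

C minor up to F# minor is an augmented fourth; each chord root moves by that interval while the quality stays the same.
Dmaj7: root D up an augmented fourth → G#, giving G#maj7.
Fm7: root F up an augmented fourth → B, giving Bm7.
Bbm: root Bb up an augmented fourth → E, giving Em.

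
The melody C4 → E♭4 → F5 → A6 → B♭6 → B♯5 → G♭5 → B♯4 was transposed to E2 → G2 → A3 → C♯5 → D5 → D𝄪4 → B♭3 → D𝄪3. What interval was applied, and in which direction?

From C4 to E2 is 13 letter names — a thirteenth of some quality.
E2 to C4 is 20 semitones, which makes it a minor thirteenth; the second version is lower, so the direction is down.
Checking another pair — B#4 → D##3 — gives the same interval.

down a minor thirteenth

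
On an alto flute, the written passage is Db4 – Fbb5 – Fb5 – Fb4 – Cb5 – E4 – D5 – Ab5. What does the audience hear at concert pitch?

Ab3 Cbb5 Cb5 Cb4 Gb4 B3 A4 Eb5

Written C4 on the alto flute sounds as G3, a perfect fourth lower; apply that shift to every note.
Db4 → Ab3
Fbb5 → Cbb5
Fb5 → Cb5
Fb4 → Cb4
Cb5 → Gb4
E4 → B3
D5 → A4
Ab5 → Eb5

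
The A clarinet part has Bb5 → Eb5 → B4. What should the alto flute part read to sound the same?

C6 F5 C#5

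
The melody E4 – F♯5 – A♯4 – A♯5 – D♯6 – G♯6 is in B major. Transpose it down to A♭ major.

Db4 Eb5 G4 G5 C6 F6

From B down to A♭ is an augmented second; apply that to each pitch.
E4 gives Db4
F#5 gives Eb5
A#4 gives G4
A#5 gives G5
D#6 gives C6
G#6 gives F6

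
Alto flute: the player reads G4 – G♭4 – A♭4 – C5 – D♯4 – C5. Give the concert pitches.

D4 Db4 Eb4 G4 A#3 G4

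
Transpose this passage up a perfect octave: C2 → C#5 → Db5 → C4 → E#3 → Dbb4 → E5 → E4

C2 up a perfect octave is C3.
A perfect octave up from C#5 gives C#6.
Db5 up a perfect octave is Db6.
C4 up a perfect octave is C5.
E#3: an octave up reaches E, and 12 semitones makes it E#4.
A perfect octave up from Dbb4 gives Dbb5.
A perfect octave up from E5 gives E6.
E4: an octave up reaches E, and 12 semitones makes it E5.

C3 C#6 Db6 C5 E#4 Dbb5 E6 E5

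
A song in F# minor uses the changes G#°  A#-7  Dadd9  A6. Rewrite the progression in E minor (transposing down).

F#° G#-7 Cadd9 G6

F# minor down to E minor is a major second; each chord root moves by that interval while the quality stays the same.
G#°: root G# down a major second → F#, giving F#°.
A#-7: root A# down a major second → G#, giving G#-7.
Dadd9: root D down a major second → C, giving Cadd9.
A6: root A down a major second → G, giving G6.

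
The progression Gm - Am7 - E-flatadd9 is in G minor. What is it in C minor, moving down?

Cm Dm7 Abadd9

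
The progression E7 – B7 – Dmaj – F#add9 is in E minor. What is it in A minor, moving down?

E minor down to A minor is a perfect fifth; each chord root moves by that interval while the quality stays the same.
E7: root E down a perfect fifth → A, giving A7.
B7: root B down a perfect fifth → E, giving E7.
Dmaj: root D down a perfect fifth → G, giving Gmaj.
F#add9: root F# down a perfect fifth → B, giving Badd9.

A7 E7 Gmaj Badd9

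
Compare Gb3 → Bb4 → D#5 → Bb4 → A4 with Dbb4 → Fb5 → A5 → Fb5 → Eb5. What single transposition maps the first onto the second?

up a diminished fifth

From Gb3 to Dbb4 is 5 letter names — a fifth of some quality.
Gb3 to Dbb4 is 6 semitones, which makes it a diminished fifth; the second version is higher, so the direction is up.
Checking another pair — A4 → Eb5 — gives the same interval.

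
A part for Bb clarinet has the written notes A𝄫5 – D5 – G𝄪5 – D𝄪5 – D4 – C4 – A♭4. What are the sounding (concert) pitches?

The Bb clarinet sounds a major second below written, so transpose each written note down a major second.
Abb5 -> Gbb5
D5 -> C5
G##5 -> F##5
D##5 -> C##5
D4 -> C4
C4 -> Bb3
Ab4 -> Gb4

Gbb5 C5 F##5 C##5 C4 Bb3 Gb4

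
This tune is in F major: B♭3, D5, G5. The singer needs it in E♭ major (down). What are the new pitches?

From F down to E♭ is a major second; apply that to each pitch.
Bb3 becomes Ab3
D5 becomes C5
G5 becomes F5

Ab3 C5 F5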